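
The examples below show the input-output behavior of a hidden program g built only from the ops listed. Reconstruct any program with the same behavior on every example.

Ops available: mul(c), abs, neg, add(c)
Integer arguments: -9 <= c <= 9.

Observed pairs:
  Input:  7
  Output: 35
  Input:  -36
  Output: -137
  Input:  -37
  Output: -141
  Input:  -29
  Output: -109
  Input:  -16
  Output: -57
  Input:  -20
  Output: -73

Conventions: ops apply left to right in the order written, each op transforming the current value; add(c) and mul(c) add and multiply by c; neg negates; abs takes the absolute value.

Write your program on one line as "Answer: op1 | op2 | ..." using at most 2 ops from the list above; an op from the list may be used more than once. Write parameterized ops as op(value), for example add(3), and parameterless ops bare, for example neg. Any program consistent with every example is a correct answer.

mul(4) | add(7)

Check, running the answer program on each example:
  7 -> 28 -> 35
  -36 -> -144 -> -137
  -37 -> -148 -> -141
  -29 -> -116 -> -109
  -16 -> -64 -> -57
  -20 -> -80 -> -73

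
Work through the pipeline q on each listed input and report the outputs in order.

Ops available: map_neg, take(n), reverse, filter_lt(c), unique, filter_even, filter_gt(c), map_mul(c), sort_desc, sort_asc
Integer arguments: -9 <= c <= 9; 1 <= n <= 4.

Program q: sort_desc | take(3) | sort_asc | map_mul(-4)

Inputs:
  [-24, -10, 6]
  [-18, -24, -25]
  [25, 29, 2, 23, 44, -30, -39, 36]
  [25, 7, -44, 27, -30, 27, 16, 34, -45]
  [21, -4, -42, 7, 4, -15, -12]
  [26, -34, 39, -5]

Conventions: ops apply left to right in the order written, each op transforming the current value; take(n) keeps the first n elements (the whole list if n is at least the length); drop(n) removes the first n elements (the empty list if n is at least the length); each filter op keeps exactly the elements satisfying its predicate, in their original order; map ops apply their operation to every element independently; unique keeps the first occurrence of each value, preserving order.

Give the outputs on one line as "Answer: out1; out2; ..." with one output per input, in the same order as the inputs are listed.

[96, 40, -24]; [100, 96, 72]; [-116, -144, -176]; [-108, -108, -136]; [-16, -28, -84]; [20, -104, -156]

Execution, op by op:
  [-24, -10, 6] -> [6, -10, -24] -> [6, -10, -24] -> [-24, -10, 6] -> [96, 40, -24]
  [-18, -24, -25] -> [-18, -24, -25] -> [-18, -24, -25] -> [-25, -24, -18] -> [100, 96, 72]
  [25, 29, 2, 23, 44, -30, -39, 36] -> [44, 36, 29, 25, 23, 2, -30, -39] -> [44, 36, 29] -> [29, 36, 44] -> [-116, -144, -176]
  [25, 7, -44, 27, -30, 27, 16, 34, -45] -> [34, 27, 27, 25, 16, 7, -30, -44, -45] -> [34, 27, 27] -> [27, 27, 34] -> [-108, -108, -136]
  [21, -4, -42, 7, 4, -15, -12] -> [21, 7, 4, -4, -12, -15, -42] -> [21, 7, 4] -> [4, 7, 21] -> [-16, -28, -84]
  [26, -34, 39, -5] -> [39, 26, -5, -34] -> [39, 26, -5] -> [-5, 26, 39] -> [20, -104, -156]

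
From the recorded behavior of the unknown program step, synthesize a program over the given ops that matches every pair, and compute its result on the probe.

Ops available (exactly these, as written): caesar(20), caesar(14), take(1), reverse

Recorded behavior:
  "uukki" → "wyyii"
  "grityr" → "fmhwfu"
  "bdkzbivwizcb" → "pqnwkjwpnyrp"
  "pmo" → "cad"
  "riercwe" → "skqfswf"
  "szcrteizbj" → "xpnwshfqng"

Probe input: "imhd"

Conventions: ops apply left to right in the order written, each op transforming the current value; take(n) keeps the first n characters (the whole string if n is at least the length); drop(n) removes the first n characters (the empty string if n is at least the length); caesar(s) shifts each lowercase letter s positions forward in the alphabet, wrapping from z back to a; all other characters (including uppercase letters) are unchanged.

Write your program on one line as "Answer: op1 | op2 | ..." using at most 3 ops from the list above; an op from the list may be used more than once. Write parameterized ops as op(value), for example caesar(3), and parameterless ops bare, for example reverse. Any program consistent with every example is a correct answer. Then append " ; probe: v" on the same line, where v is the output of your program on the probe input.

caesar(14) | reverse ; probe: "rvaw"

Check, running the answer program on each example:
  "uukki" -> "iiyyw" -> "wyyii"
  "grityr" -> "ufwhmf" -> "fmhwfu"
  "bdkzbivwizcb" -> "prynpwjkwnqp" -> "pqnwkjwpnyrp"
  "pmo" -> "dac" -> "cad"
  "riercwe" -> "fwsfqks" -> "skqfswf"
  "szcrteizbj" -> "gnqfhswnpx" -> "xpnwshfqng"
  probe: "imhd" -> "wavr" -> "rvaw"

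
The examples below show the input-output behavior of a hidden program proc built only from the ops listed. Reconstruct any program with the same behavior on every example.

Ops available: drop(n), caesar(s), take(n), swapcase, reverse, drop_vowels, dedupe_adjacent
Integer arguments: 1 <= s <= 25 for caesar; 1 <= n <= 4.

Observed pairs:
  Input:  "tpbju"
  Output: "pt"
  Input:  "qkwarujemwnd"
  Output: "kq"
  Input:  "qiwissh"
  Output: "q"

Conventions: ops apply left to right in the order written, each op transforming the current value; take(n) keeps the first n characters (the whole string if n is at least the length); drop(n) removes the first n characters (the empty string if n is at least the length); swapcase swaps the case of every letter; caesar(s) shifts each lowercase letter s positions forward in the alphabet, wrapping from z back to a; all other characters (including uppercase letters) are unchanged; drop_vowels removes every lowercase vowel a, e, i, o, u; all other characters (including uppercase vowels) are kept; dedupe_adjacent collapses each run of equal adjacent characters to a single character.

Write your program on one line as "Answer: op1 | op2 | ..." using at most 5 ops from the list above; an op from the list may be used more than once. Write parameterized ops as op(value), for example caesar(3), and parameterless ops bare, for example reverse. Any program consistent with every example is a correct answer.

take(3) | take(2) | reverse | drop_vowels

Check, running the answer program on each example:
  "tpbju" -> "tpb" -> "tp" -> "pt" -> "pt"
  "qkwarujemwnd" -> "qkw" -> "qk" -> "kq" -> "kq"
  "qiwissh" -> "qiw" -> "qi" -> "iq" -> "q"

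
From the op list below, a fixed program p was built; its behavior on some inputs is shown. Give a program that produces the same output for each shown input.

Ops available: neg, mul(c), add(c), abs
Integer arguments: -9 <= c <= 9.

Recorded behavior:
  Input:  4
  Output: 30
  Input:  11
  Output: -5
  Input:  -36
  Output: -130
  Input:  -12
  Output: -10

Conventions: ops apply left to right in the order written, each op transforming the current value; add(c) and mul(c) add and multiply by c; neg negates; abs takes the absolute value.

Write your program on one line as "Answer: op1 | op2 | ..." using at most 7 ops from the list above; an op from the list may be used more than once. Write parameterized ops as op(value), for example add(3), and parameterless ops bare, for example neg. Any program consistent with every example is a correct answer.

abs | add(-4) | add(-7) | mul(-5) | add(-4) | add(-1)

Check, running the answer program on each example:
  4 -> 4 -> 0 -> -7 -> 35 -> 31 -> 30
  11 -> 11 -> 7 -> 0 -> 0 -> -4 -> -5
  -36 -> 36 -> 32 -> 25 -> -125 -> -129 -> -130
  -12 -> 12 -> 8 -> 1 -> -5 -> -9 -> -10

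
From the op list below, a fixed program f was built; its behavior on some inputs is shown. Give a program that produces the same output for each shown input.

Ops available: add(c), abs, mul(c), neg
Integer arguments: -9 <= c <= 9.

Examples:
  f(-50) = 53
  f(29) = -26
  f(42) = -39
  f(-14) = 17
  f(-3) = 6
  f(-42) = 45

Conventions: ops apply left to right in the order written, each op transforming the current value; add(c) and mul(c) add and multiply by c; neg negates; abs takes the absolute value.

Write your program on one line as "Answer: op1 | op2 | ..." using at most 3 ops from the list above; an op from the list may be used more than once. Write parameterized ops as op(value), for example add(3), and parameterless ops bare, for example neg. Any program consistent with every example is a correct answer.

add(-3) | neg

Check, running the answer program on each example:
  -50 -> -53 -> 53
  29 -> 26 -> -26
  42 -> 39 -> -39
  -14 -> -17 -> 17
  -3 -> -6 -> 6
  -42 -> -45 -> 45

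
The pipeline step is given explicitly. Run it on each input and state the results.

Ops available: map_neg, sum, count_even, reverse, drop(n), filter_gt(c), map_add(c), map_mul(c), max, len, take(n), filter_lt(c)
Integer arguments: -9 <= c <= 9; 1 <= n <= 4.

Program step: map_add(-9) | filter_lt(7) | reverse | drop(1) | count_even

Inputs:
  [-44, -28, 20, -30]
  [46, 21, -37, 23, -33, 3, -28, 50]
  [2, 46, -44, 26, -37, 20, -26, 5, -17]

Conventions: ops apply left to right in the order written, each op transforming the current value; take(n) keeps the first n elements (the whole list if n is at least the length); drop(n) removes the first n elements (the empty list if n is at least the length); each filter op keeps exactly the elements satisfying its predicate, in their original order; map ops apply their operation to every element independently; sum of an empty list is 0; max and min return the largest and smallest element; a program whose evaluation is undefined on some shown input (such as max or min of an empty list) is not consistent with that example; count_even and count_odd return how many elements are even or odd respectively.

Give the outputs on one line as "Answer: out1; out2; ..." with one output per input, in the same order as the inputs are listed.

Execution, op by op:
  [-44, -28, 20, -30] -> [-53, -37, 11, -39] -> [-53, -37, -39] -> [-39, -37, -53] -> [-37, -53] -> 0
  [46, 21, -37, 23, -33, 3, -28, 50] -> [37, 12, -46, 14, -42, -6, -37, 41] -> [-46, -42, -6, -37] -> [-37, -6, -42, -46] -> [-6, -42, -46] -> 3
  [2, 46, -44, 26, -37, 20, -26, 5, -17] -> [-7, 37, -53, 17, -46, 11, -35, -4, -26] -> [-7, -53, -46, -35, -4, -26] -> [-26, -4, -35, -46, -53, -7] -> [-4, -35, -46, -53, -7] -> 2

0; 3; 2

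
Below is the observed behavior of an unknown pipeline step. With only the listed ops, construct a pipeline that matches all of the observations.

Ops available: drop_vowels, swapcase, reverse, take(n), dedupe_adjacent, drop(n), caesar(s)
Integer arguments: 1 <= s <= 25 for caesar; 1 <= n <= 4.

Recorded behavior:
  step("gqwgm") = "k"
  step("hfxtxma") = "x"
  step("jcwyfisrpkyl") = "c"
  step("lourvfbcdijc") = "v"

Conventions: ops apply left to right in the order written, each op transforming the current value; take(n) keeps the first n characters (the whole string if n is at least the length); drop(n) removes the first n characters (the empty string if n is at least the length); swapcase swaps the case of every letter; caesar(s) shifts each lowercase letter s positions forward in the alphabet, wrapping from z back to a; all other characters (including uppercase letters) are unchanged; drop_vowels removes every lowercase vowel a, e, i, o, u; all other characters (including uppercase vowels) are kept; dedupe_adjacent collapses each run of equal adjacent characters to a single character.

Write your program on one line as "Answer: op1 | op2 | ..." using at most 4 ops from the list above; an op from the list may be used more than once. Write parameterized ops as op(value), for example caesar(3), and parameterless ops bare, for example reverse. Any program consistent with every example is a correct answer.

drop(3) | caesar(4) | take(1)

Check, running the answer program on each example:
  "gqwgm" -> "gm" -> "kq" -> "k"
  "hfxtxma" -> "txma" -> "xbqe" -> "x"
  "jcwyfisrpkyl" -> "yfisrpkyl" -> "cjmwvtocp" -> "c"
  "lourvfbcdijc" -> "rvfbcdijc" -> "vzjfghmng" -> "v"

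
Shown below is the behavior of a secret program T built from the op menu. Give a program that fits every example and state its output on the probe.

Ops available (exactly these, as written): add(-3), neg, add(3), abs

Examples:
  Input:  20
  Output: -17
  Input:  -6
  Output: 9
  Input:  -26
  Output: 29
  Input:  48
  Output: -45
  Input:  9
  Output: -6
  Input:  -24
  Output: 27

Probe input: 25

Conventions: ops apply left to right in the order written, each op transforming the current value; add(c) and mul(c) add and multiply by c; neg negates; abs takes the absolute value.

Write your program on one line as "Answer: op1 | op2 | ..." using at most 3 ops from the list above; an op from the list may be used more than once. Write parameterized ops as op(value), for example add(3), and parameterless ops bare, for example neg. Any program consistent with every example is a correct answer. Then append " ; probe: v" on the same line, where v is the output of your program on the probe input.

neg | add(3) ; probe: -22

Check, running the answer program on each example:
  20 -> -20 -> -17
  -6 -> 6 -> 9
  -26 -> 26 -> 29
  48 -> -48 -> -45
  9 -> -9 -> -6
  -24 -> 24 -> 27
  probe: 25 -> -25 -> -22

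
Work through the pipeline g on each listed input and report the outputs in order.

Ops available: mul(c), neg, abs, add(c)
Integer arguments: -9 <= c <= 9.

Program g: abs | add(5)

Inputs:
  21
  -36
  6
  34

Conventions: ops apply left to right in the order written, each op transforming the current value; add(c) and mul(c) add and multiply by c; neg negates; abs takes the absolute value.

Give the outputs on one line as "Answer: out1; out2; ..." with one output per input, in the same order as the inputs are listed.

Execution, op by op:
  21 -> 21 -> 26
  -36 -> 36 -> 41
  6 -> 6 -> 11
  34 -> 34 -> 39

26; 41; 11; 39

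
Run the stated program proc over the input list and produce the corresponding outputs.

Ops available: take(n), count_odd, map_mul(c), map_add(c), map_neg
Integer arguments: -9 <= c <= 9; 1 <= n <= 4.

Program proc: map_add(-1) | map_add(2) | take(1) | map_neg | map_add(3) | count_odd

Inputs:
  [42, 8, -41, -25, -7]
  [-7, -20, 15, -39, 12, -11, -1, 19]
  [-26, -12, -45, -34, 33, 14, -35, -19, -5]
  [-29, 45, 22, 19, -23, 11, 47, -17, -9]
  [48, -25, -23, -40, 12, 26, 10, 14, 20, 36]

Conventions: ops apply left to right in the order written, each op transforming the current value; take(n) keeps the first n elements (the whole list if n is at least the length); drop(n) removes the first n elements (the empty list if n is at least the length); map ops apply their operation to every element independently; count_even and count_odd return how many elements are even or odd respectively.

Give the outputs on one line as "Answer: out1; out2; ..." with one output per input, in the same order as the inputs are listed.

0; 1; 0; 1; 0

Execution, op by op:
  [42, 8, -41, -25, -7] -> [41, 7, -42, -26, -8] -> [43, 9, -40, -24, -6] -> [43] -> [-43] -> [-40] -> 0
  [-7, -20, 15, -39, 12, -11, -1, 19] -> [-8, -21, 14, -40, 11, -12, -2, 18] -> [-6, -19, 16, -38, 13, -10, 0, 20] -> [-6] -> [6] -> [9] -> 1
  [-26, -12, -45, -34, 33, 14, -35, -19, -5] -> [-27, -13, -46, -35, 32, 13, -36, -20, -6] -> [-25, -11, -44, -33, 34, 15, -34, -18, -4] -> [-25] -> [25] -> [28] -> 0
  [-29, 45, 22, 19, -23, 11, 47, -17, -9] -> [-30, 44, 21, 18, -24, 10, 46, -18, -10] -> [-28, 46, 23, 20, -22, 12, 48, -16, -8] -> [-28] -> [28] -> [31] -> 1
  [48, -25, -23, -40, 12, 26, 10, 14, 20, 36] -> [47, -26, -24, -41, 11, 25, 9, 13, 19, 35] -> [49, -24, -22, -39, 13, 27, 11, 15, 21, 37] -> [49] -> [-49] -> [-46] -> 0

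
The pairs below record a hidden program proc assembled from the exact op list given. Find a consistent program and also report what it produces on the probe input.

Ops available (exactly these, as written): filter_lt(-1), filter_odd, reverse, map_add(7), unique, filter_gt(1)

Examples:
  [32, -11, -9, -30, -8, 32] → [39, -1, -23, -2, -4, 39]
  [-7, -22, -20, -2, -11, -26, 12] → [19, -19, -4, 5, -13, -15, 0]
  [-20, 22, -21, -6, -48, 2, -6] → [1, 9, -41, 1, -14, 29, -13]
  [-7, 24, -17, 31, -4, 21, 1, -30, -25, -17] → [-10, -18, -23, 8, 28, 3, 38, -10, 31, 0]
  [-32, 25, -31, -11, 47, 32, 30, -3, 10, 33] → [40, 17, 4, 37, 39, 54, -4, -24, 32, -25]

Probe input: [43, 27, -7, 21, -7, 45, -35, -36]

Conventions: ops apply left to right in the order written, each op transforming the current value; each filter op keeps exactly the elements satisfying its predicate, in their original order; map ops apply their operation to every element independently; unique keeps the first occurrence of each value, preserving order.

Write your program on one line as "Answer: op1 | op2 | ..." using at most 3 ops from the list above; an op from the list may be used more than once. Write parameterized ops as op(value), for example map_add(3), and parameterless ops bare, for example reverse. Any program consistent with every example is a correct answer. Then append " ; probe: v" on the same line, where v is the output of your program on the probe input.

reverse | map_add(7) ; probe: [-29, -28, 52, 0, 28, 0, 34, 50]

Check, running the answer program on each example:
  [32, -11, -9, -30, -8, 32] -> [32, -8, -30, -9, -11, 32] -> [39, -1, -23, -2, -4, 39]
  [-7, -22, -20, -2, -11, -26, 12] -> [12, -26, -11, -2, -20, -22, -7] -> [19, -19, -4, 5, -13, -15, 0]
  [-20, 22, -21, -6, -48, 2, -6] -> [-6, 2, -48, -6, -21, 22, -20] -> [1, 9, -41, 1, -14, 29, -13]
  [-7, 24, -17, 31, -4, 21, 1, -30, -25, -17] -> [-17, -25, -30, 1, 21, -4, 31, -17, 24, -7] -> [-10, -18, -23, 8, 28, 3, 38, -10, 31, 0]
  [-32, 25, -31, -11, 47, 32, 30, -3, 10, 33] -> [33, 10, -3, 30, 32, 47, -11, -31, 25, -32] -> [40, 17, 4, 37, 39, 54, -4, -24, 32, -25]
  probe: [43, 27, -7, 21, -7, 45, -35, -36] -> [-36, -35, 45, -7, 21, -7, 27, 43] -> [-29, -28, 52, 0, 28, 0, 34, 50]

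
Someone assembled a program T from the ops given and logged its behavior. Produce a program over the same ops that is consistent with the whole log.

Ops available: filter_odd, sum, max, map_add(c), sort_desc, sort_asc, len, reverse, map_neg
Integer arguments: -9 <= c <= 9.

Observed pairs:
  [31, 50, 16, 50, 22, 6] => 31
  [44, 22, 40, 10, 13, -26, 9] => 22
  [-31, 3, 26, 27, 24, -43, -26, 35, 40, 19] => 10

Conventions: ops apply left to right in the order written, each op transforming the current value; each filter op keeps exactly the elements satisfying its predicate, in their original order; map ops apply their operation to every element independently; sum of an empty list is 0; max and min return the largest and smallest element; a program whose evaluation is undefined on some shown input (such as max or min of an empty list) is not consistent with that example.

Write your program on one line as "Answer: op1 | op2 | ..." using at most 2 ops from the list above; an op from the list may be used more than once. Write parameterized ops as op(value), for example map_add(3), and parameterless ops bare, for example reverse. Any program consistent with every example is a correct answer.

filter_odd | sum

Check, running the answer program on each example:
  [31, 50, 16, 50, 22, 6] -> [31] -> 31
  [44, 22, 40, 10, 13, -26, 9] -> [13, 9] -> 22
  [-31, 3, 26, 27, 24, -43, -26, 35, 40, 19] -> [-31, 3, 27, -43, 35, 19] -> 10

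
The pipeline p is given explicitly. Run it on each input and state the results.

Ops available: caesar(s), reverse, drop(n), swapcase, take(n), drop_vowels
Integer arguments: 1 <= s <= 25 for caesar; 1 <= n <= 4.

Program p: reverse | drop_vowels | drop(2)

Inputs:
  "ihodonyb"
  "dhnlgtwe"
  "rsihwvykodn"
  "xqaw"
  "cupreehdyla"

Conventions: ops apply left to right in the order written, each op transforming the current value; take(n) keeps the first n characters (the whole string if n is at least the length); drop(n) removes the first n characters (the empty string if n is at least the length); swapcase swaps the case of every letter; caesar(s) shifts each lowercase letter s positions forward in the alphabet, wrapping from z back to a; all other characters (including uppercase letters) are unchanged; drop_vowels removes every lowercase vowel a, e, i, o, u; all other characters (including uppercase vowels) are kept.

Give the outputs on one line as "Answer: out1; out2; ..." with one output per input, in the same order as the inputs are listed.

"ndh"; "glnhd"; "kyvwhsr"; "x"; "dhrpc"

Execution, op by op:
  "ihodonyb" -> "bynodohi" -> "byndh" -> "ndh"
  "dhnlgtwe" -> "ewtglnhd" -> "wtglnhd" -> "glnhd"
  "rsihwvykodn" -> "ndokyvwhisr" -> "ndkyvwhsr" -> "kyvwhsr"
  "xqaw" -> "waqx" -> "wqx" -> "x"
  "cupreehdyla" -> "alydheerpuc" -> "lydhrpc" -> "dhrpc"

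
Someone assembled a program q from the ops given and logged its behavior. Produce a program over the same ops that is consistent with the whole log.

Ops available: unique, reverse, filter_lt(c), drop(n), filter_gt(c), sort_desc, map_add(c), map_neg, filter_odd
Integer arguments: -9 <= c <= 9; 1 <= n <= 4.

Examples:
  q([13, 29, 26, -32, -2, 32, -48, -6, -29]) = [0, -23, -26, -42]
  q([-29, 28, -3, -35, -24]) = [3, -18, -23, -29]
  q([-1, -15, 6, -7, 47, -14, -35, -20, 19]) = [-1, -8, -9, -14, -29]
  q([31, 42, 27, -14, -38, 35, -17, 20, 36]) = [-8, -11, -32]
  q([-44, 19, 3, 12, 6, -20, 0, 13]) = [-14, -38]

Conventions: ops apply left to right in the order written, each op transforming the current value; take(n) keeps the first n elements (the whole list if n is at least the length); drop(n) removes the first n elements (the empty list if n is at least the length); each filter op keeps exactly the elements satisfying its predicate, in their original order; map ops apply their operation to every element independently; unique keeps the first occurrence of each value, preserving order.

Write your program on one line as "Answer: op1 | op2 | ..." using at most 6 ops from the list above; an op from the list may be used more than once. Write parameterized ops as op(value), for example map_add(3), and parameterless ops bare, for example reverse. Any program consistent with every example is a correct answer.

filter_lt(1) | sort_desc | filter_lt(-2) | map_add(2) | map_add(4)

Check, running the answer program on each example:
  [13, 29, 26, -32, -2, 32, -48, -6, -29] -> [-32, -2, -48, -6, -29] -> [-2, -6, -29, -32, -48] -> [-6, -29, -32, -48] -> [-4, -27, -30, -46] -> [0, -23, -26, -42]
  [-29, 28, -3, -35, -24] -> [-29, -3, -35, -24] -> [-3, -24, -29, -35] -> [-3, -24, -29, -35] -> [-1, -22, -27, -33] -> [3, -18, -23, -29]
  [-1, -15, 6, -7, 47, -14, -35, -20, 19] -> [-1, -15, -7, -14, -35, -20] -> [-1, -7, -14, -15, -20, -35] -> [-7, -14, -15, -20, -35] -> [-5, -12, -13, -18, -33] -> [-1, -8, -9, -14, -29]
  [31, 42, 27, -14, -38, 35, -17, 20, 36] -> [-14, -38, -17] -> [-14, -17, -38] -> [-14, -17, -38] -> [-12, -15, -36] -> [-8, -11, -32]
  [-44, 19, 3, 12, 6, -20, 0, 13] -> [-44, -20, 0] -> [0, -20, -44] -> [-20, -44] -> [-18, -42] -> [-14, -38]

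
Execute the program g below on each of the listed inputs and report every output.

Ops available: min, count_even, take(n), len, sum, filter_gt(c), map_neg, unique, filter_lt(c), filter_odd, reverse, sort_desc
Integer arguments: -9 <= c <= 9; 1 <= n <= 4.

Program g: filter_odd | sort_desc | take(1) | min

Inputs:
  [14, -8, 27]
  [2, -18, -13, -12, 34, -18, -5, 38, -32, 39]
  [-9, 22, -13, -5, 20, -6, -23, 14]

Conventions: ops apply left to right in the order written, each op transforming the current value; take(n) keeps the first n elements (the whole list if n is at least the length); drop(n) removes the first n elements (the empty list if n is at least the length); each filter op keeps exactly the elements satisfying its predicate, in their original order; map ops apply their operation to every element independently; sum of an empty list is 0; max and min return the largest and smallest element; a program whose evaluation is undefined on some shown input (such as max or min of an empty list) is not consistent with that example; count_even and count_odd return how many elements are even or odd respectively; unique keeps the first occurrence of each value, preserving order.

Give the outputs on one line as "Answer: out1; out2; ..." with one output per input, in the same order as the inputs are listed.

27; 39; -5

Execution, op by op:
  [14, -8, 27] -> [27] -> [27] -> [27] -> 27
  [2, -18, -13, -12, 34, -18, -5, 38, -32, 39] -> [-13, -5, 39] -> [39, -5, -13] -> [39] -> 39
  [-9, 22, -13, -5, 20, -6, -23, 14] -> [-9, -13, -5, -23] -> [-5, -9, -13, -23] -> [-5] -> -5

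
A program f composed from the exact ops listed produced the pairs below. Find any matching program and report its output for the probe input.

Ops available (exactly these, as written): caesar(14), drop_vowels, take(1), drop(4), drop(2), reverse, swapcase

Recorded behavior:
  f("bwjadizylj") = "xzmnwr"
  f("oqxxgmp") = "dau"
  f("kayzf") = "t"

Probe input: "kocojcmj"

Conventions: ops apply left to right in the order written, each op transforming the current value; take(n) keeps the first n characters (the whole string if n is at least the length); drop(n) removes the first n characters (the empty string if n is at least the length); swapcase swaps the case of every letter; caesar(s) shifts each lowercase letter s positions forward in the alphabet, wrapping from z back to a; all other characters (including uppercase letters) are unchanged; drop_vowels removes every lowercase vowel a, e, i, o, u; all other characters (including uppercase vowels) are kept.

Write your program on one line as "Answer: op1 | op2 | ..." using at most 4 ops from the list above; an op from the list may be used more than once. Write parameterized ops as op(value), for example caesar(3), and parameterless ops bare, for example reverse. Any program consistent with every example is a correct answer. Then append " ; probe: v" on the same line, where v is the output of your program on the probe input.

drop(4) | reverse | caesar(14) ; probe: "xaqx"

Check, running the answer program on each example:
  "bwjadizylj" -> "dizylj" -> "jlyzid" -> "xzmnwr"
  "oqxxgmp" -> "gmp" -> "pmg" -> "dau"
  "kayzf" -> "f" -> "f" -> "t"
  probe: "kocojcmj" -> "jcmj" -> "jmcj" -> "xaqx"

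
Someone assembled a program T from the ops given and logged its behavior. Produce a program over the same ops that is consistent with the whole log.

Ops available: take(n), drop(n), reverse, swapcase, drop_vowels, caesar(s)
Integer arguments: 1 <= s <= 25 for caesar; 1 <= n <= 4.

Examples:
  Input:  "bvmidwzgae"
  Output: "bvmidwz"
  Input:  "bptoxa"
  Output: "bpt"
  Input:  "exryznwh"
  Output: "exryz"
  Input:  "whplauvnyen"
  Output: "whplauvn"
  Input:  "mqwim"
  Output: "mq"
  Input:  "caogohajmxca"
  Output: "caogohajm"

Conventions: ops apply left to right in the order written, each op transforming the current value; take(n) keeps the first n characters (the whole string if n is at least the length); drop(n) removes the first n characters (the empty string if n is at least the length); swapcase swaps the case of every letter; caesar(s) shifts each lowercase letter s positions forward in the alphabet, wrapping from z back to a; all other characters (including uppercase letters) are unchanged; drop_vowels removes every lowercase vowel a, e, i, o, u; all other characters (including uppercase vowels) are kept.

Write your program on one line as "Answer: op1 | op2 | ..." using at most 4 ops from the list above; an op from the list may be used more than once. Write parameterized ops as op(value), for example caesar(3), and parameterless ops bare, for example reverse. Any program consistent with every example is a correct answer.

reverse | drop(2) | drop(1) | reverse

Check, running the answer program on each example:
  "bvmidwzgae" -> "eagzwdimvb" -> "gzwdimvb" -> "zwdimvb" -> "bvmidwz"
  "bptoxa" -> "axotpb" -> "otpb" -> "tpb" -> "bpt"
  "exryznwh" -> "hwnzyrxe" -> "nzyrxe" -> "zyrxe" -> "exryz"
  "whplauvnyen" -> "neynvualphw" -> "ynvualphw" -> "nvualphw" -> "whplauvn"
  "mqwim" -> "miwqm" -> "wqm" -> "qm" -> "mq"
  "caogohajmxca" -> "acxmjahogoac" -> "xmjahogoac" -> "mjahogoac" -> "caogohajm"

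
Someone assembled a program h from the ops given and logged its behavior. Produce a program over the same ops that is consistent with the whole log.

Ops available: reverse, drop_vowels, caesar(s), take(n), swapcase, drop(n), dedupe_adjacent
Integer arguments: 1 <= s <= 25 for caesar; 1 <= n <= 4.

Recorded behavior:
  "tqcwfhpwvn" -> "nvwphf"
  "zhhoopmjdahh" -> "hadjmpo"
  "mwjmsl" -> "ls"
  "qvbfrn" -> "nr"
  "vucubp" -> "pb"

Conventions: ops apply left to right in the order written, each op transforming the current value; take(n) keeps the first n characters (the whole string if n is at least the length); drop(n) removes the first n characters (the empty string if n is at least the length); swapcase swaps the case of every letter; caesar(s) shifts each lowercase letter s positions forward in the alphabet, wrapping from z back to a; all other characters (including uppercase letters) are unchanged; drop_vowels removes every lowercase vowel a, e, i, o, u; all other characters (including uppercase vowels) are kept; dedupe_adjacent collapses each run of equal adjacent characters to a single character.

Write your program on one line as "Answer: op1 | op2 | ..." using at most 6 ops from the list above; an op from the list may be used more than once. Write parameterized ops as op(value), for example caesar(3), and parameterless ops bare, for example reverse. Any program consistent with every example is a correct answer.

swapcase | drop(4) | dedupe_adjacent | reverse | swapcase

Check, running the answer program on each example:
  "tqcwfhpwvn" -> "TQCWFHPWVN" -> "FHPWVN" -> "FHPWVN" -> "NVWPHF" -> "nvwphf"
  "zhhoopmjdahh" -> "ZHHOOPMJDAHH" -> "OPMJDAHH" -> "OPMJDAH" -> "HADJMPO" -> "hadjmpo"
  "mwjmsl" -> "MWJMSL" -> "SL" -> "SL" -> "LS" -> "ls"
  "qvbfrn" -> "QVBFRN" -> "RN" -> "RN" -> "NR" -> "nr"
  "vucubp" -> "VUCUBP" -> "BP" -> "BP" -> "PB" -> "pb"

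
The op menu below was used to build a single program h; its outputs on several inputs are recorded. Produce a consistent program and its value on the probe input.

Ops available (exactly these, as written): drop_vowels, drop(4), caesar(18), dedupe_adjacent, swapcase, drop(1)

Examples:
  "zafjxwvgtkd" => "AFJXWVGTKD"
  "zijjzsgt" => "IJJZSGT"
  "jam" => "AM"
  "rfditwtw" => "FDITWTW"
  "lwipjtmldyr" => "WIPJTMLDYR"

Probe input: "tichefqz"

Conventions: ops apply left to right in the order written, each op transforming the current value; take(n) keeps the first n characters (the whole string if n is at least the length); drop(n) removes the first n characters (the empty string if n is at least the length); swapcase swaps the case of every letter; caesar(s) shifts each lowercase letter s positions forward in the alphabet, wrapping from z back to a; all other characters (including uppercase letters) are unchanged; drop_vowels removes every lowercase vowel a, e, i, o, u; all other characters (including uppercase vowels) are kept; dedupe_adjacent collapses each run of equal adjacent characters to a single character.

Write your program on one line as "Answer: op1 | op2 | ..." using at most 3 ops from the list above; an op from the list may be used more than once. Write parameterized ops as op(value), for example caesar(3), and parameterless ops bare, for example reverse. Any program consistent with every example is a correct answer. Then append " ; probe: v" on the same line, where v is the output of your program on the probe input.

drop(1) | swapcase ; probe: "ICHEFQZ"

Check, running the answer program on each example:
  "zafjxwvgtkd" -> "afjxwvgtkd" -> "AFJXWVGTKD"
  "zijjzsgt" -> "ijjzsgt" -> "IJJZSGT"
  "jam" -> "am" -> "AM"
  "rfditwtw" -> "fditwtw" -> "FDITWTW"
  "lwipjtmldyr" -> "wipjtmldyr" -> "WIPJTMLDYR"
  probe: "tichefqz" -> "ichefqz" -> "ICHEFQZ"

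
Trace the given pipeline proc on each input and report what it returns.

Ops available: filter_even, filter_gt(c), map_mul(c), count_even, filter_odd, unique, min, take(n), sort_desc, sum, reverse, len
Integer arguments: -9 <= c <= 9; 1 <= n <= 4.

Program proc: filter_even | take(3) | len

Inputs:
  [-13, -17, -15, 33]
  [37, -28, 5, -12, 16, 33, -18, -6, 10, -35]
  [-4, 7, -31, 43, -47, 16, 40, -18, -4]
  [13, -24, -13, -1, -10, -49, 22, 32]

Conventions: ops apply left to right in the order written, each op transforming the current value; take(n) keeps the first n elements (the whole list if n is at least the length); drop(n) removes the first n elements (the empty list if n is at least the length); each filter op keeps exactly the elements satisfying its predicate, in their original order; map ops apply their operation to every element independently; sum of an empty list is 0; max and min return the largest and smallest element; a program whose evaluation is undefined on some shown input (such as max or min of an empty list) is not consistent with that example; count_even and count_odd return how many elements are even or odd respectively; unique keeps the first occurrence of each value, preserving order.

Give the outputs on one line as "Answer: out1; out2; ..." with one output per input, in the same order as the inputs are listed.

Execution, op by op:
  [-13, -17, -15, 33] -> [] -> [] -> 0
  [37, -28, 5, -12, 16, 33, -18, -6, 10, -35] -> [-28, -12, 16, -18, -6, 10] -> [-28, -12, 16] -> 3
  [-4, 7, -31, 43, -47, 16, 40, -18, -4] -> [-4, 16, 40, -18, -4] -> [-4, 16, 40] -> 3
  [13, -24, -13, -1, -10, -49, 22, 32] -> [-24, -10, 22, 32] -> [-24, -10, 22] -> 3

0; 3; 3; 3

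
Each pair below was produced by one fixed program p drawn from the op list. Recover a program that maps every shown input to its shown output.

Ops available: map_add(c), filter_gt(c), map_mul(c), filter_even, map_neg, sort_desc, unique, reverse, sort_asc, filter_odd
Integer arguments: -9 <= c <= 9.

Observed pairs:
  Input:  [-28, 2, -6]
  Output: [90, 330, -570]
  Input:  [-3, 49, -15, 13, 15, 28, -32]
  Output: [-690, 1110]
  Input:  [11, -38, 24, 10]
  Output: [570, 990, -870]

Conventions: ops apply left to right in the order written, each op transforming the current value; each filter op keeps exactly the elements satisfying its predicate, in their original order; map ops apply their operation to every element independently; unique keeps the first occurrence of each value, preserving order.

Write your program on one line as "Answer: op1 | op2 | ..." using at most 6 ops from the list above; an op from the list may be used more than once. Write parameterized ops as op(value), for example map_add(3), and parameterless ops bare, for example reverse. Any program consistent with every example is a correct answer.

map_add(9) | reverse | filter_odd | map_mul(6) | map_mul(5)

Check, running the answer program on each example:
  [-28, 2, -6] -> [-19, 11, 3] -> [3, 11, -19] -> [3, 11, -19] -> [18, 66, -114] -> [90, 330, -570]
  [-3, 49, -15, 13, 15, 28, -32] -> [6, 58, -6, 22, 24, 37, -23] -> [-23, 37, 24, 22, -6, 58, 6] -> [-23, 37] -> [-138, 222] -> [-690, 1110]
  [11, -38, 24, 10] -> [20, -29, 33, 19] -> [19, 33, -29, 20] -> [19, 33, -29] -> [114, 198, -174] -> [570, 990, -870]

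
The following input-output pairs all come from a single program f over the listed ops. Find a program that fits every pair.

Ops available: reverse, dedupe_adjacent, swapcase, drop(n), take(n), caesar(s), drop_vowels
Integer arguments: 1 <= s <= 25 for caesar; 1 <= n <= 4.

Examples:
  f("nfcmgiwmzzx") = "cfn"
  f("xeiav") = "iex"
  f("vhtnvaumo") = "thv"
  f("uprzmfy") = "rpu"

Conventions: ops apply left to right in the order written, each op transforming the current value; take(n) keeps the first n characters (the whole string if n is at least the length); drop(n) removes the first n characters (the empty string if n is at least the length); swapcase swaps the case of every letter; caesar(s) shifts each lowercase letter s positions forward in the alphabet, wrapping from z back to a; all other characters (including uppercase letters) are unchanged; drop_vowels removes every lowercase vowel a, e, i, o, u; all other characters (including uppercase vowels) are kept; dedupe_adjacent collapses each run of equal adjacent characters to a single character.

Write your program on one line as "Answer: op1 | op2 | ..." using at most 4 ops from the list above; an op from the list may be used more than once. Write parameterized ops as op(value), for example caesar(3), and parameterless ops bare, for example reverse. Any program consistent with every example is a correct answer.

dedupe_adjacent | take(3) | reverse

Check, running the answer program on each example:
  "nfcmgiwmzzx" -> "nfcmgiwmzx" -> "nfc" -> "cfn"
  "xeiav" -> "xeiav" -> "xei" -> "iex"
  "vhtnvaumo" -> "vhtnvaumo" -> "vht" -> "thv"
  "uprzmfy" -> "uprzmfy" -> "upr" -> "rpu"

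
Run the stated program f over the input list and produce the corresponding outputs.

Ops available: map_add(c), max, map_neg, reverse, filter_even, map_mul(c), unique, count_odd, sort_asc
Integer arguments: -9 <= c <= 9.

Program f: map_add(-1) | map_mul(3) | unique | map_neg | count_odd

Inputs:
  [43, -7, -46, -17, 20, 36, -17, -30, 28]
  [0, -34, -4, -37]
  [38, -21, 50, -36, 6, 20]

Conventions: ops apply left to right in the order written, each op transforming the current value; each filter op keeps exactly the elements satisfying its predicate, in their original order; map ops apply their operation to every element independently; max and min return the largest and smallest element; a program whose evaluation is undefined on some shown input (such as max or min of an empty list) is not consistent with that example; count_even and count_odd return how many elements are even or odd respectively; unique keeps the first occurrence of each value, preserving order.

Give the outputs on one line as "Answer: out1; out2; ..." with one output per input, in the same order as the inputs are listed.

Execution, op by op:
  [43, -7, -46, -17, 20, 36, -17, -30, 28] -> [42, -8, -47, -18, 19, 35, -18, -31, 27] -> [126, -24, -141, -54, 57, 105, -54, -93, 81] -> [126, -24, -141, -54, 57, 105, -93, 81] -> [-126, 24, 141, 54, -57, -105, 93, -81] -> 5
  [0, -34, -4, -37] -> [-1, -35, -5, -38] -> [-3, -105, -15, -114] -> [-3, -105, -15, -114] -> [3, 105, 15, 114] -> 3
  [38, -21, 50, -36, 6, 20] -> [37, -22, 49, -37, 5, 19] -> [111, -66, 147, -111, 15, 57] -> [111, -66, 147, -111, 15, 57] -> [-111, 66, -147, 111, -15, -57] -> 5

5; 3; 5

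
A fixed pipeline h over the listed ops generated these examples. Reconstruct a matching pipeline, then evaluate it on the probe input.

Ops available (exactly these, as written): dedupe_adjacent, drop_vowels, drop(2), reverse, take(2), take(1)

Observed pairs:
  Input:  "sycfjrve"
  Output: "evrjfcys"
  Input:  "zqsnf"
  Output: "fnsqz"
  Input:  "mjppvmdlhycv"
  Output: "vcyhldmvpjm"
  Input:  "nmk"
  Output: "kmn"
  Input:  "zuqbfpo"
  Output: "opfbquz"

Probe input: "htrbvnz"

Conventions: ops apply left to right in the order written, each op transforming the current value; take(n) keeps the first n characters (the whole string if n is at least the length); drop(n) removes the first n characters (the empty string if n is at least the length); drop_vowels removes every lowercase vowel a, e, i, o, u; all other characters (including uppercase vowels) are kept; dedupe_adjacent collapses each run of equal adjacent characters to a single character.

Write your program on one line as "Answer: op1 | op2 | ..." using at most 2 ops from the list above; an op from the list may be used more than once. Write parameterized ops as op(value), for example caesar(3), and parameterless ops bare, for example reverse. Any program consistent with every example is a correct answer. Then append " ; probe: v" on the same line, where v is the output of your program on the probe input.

reverse | dedupe_adjacent ; probe: "znvbrth"

Check, running the answer program on each example:
  "sycfjrve" -> "evrjfcys" -> "evrjfcys"
  "zqsnf" -> "fnsqz" -> "fnsqz"
  "mjppvmdlhycv" -> "vcyhldmvppjm" -> "vcyhldmvpjm"
  "nmk" -> "kmn" -> "kmn"
  "zuqbfpo" -> "opfbquz" -> "opfbquz"
  probe: "htrbvnz" -> "znvbrth" -> "znvbrth"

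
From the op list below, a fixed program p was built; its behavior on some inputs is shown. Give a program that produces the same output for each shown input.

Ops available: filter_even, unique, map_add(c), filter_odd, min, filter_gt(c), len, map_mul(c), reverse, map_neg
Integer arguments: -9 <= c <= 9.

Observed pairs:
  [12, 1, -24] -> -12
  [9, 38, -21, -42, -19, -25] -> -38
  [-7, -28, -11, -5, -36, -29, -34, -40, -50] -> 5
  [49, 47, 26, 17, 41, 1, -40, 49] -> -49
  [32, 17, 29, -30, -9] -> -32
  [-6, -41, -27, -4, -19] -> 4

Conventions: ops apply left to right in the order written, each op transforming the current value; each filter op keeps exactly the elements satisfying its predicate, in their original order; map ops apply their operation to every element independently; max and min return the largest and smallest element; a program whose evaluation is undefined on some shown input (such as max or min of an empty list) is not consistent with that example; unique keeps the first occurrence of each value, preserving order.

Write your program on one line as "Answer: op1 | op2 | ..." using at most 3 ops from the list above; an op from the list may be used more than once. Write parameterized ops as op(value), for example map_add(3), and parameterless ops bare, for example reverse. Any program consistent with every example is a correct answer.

filter_gt(-8) | map_neg | min

Check, running the answer program on each example:
  [12, 1, -24] -> [12, 1] -> [-12, -1] -> -12
  [9, 38, -21, -42, -19, -25] -> [9, 38] -> [-9, -38] -> -38
  [-7, -28, -11, -5, -36, -29, -34, -40, -50] -> [-7, -5] -> [7, 5] -> 5
  [49, 47, 26, 17, 41, 1, -40, 49] -> [49, 47, 26, 17, 41, 1, 49] -> [-49, -47, -26, -17, -41, -1, -49] -> -49
  [32, 17, 29, -30, -9] -> [32, 17, 29] -> [-32, -17, -29] -> -32
  [-6, -41, -27, -4, -19] -> [-6, -4] -> [6, 4] -> 4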